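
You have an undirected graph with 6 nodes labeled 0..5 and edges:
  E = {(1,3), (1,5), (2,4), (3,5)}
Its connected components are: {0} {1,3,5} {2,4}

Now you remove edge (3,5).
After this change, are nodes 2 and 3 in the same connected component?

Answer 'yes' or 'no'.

Answer: no

Derivation:
Initial components: {0} {1,3,5} {2,4}
Removing edge (3,5): not a bridge — component count unchanged at 3.
New components: {0} {1,3,5} {2,4}
Are 2 and 3 in the same component? no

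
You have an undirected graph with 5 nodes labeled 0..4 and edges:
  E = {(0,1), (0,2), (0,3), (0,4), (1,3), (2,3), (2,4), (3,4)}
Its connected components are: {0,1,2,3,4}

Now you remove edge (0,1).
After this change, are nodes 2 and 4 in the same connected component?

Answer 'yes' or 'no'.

Initial components: {0,1,2,3,4}
Removing edge (0,1): not a bridge — component count unchanged at 1.
New components: {0,1,2,3,4}
Are 2 and 4 in the same component? yes

Answer: yes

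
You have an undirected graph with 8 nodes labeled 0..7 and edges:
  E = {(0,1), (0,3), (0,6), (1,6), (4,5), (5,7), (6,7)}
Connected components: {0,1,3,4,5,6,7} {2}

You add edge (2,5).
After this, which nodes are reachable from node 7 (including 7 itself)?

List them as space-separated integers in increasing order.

Before: nodes reachable from 7: {0,1,3,4,5,6,7}
Adding (2,5): merges 7's component with another. Reachability grows.
After: nodes reachable from 7: {0,1,2,3,4,5,6,7}

Answer: 0 1 2 3 4 5 6 7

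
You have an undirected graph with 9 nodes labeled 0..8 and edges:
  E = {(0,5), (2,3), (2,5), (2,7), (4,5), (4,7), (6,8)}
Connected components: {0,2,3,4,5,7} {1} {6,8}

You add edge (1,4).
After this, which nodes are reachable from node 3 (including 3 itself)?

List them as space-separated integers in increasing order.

Before: nodes reachable from 3: {0,2,3,4,5,7}
Adding (1,4): merges 3's component with another. Reachability grows.
After: nodes reachable from 3: {0,1,2,3,4,5,7}

Answer: 0 1 2 3 4 5 7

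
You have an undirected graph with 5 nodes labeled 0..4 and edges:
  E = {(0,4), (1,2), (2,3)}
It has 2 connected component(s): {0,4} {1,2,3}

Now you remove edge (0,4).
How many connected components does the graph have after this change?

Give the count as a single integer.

Answer: 3

Derivation:
Initial component count: 2
Remove (0,4): it was a bridge. Count increases: 2 -> 3.
  After removal, components: {0} {1,2,3} {4}
New component count: 3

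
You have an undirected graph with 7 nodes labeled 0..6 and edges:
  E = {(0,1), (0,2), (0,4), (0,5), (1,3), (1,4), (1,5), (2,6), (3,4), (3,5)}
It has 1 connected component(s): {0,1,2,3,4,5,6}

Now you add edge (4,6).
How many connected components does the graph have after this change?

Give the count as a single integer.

Initial component count: 1
Add (4,6): endpoints already in same component. Count unchanged: 1.
New component count: 1

Answer: 1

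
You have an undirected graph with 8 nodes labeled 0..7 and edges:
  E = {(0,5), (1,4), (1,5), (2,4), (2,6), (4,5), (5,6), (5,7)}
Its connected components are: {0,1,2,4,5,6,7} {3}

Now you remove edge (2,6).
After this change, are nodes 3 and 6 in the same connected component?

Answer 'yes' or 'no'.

Answer: no

Derivation:
Initial components: {0,1,2,4,5,6,7} {3}
Removing edge (2,6): not a bridge — component count unchanged at 2.
New components: {0,1,2,4,5,6,7} {3}
Are 3 and 6 in the same component? no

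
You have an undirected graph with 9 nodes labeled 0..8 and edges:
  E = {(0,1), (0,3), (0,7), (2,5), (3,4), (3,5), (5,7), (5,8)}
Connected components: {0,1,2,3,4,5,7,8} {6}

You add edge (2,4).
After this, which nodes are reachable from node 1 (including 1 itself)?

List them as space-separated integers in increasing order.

Before: nodes reachable from 1: {0,1,2,3,4,5,7,8}
Adding (2,4): both endpoints already in same component. Reachability from 1 unchanged.
After: nodes reachable from 1: {0,1,2,3,4,5,7,8}

Answer: 0 1 2 3 4 5 7 8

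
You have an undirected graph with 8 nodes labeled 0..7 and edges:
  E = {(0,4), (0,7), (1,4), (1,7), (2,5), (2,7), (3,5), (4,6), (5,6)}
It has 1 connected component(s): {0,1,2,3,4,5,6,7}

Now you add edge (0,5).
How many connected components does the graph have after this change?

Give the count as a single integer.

Answer: 1

Derivation:
Initial component count: 1
Add (0,5): endpoints already in same component. Count unchanged: 1.
New component count: 1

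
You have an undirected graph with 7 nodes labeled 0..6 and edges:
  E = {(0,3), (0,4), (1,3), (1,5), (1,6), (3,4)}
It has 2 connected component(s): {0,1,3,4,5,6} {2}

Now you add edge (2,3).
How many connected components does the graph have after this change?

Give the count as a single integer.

Initial component count: 2
Add (2,3): merges two components. Count decreases: 2 -> 1.
New component count: 1

Answer: 1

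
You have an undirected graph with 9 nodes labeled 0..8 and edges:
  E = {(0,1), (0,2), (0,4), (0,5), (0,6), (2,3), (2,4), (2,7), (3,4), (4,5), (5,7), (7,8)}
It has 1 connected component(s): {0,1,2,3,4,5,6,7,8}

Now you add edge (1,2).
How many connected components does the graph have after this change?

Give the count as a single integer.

Answer: 1

Derivation:
Initial component count: 1
Add (1,2): endpoints already in same component. Count unchanged: 1.
New component count: 1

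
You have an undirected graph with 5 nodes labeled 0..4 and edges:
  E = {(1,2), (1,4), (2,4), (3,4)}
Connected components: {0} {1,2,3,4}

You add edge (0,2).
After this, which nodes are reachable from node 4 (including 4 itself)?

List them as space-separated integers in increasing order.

Answer: 0 1 2 3 4

Derivation:
Before: nodes reachable from 4: {1,2,3,4}
Adding (0,2): merges 4's component with another. Reachability grows.
After: nodes reachable from 4: {0,1,2,3,4}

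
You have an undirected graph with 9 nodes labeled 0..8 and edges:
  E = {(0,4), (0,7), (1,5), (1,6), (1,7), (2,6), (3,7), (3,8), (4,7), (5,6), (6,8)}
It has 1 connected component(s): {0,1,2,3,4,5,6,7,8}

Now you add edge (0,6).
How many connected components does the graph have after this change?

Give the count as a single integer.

Answer: 1

Derivation:
Initial component count: 1
Add (0,6): endpoints already in same component. Count unchanged: 1.
New component count: 1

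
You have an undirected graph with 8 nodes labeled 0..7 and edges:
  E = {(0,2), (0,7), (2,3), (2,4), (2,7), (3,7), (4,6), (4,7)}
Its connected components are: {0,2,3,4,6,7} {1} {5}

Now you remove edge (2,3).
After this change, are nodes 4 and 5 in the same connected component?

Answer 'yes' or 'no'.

Answer: no

Derivation:
Initial components: {0,2,3,4,6,7} {1} {5}
Removing edge (2,3): not a bridge — component count unchanged at 3.
New components: {0,2,3,4,6,7} {1} {5}
Are 4 and 5 in the same component? no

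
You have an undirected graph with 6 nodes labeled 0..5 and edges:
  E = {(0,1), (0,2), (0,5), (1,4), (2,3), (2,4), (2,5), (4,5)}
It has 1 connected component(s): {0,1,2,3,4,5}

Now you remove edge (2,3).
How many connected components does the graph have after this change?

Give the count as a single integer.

Initial component count: 1
Remove (2,3): it was a bridge. Count increases: 1 -> 2.
  After removal, components: {0,1,2,4,5} {3}
New component count: 2

Answer: 2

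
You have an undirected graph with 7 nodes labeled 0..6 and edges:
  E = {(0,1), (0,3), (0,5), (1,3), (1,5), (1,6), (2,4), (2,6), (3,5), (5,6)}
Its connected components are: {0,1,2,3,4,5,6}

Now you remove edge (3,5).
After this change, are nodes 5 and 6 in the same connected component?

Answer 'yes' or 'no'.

Initial components: {0,1,2,3,4,5,6}
Removing edge (3,5): not a bridge — component count unchanged at 1.
New components: {0,1,2,3,4,5,6}
Are 5 and 6 in the same component? yes

Answer: yes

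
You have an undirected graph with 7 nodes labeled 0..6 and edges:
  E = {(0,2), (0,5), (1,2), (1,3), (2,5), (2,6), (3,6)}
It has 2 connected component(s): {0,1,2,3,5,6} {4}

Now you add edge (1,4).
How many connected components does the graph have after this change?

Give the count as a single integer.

Answer: 1

Derivation:
Initial component count: 2
Add (1,4): merges two components. Count decreases: 2 -> 1.
New component count: 1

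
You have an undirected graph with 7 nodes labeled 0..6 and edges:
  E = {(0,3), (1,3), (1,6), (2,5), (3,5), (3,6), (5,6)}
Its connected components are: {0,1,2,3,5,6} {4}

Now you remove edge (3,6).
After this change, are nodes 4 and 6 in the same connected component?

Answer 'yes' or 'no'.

Answer: no

Derivation:
Initial components: {0,1,2,3,5,6} {4}
Removing edge (3,6): not a bridge — component count unchanged at 2.
New components: {0,1,2,3,5,6} {4}
Are 4 and 6 in the same component? no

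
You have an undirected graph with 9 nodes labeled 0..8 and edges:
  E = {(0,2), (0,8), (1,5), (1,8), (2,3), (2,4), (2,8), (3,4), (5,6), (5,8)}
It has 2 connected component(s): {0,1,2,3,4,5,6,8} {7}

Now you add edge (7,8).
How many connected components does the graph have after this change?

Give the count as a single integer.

Initial component count: 2
Add (7,8): merges two components. Count decreases: 2 -> 1.
New component count: 1

Answer: 1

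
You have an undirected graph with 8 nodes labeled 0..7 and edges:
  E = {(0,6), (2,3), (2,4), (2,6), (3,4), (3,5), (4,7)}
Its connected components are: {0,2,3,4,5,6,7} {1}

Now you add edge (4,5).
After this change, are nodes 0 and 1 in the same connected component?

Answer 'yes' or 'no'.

Initial components: {0,2,3,4,5,6,7} {1}
Adding edge (4,5): both already in same component {0,2,3,4,5,6,7}. No change.
New components: {0,2,3,4,5,6,7} {1}
Are 0 and 1 in the same component? no

Answer: no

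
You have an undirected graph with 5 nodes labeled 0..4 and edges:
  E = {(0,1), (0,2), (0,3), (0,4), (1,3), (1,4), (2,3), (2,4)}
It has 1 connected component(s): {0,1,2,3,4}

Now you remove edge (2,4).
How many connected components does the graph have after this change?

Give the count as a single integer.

Answer: 1

Derivation:
Initial component count: 1
Remove (2,4): not a bridge. Count unchanged: 1.
  After removal, components: {0,1,2,3,4}
New component count: 1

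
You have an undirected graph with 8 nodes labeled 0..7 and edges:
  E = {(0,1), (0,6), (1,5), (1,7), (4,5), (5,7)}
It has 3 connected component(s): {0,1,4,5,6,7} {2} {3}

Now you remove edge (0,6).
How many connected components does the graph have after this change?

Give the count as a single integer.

Answer: 4

Derivation:
Initial component count: 3
Remove (0,6): it was a bridge. Count increases: 3 -> 4.
  After removal, components: {0,1,4,5,7} {2} {3} {6}
New component count: 4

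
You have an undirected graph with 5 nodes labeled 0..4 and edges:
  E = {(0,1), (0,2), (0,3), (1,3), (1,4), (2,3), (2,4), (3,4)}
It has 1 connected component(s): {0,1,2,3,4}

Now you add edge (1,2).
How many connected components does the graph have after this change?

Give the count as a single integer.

Answer: 1

Derivation:
Initial component count: 1
Add (1,2): endpoints already in same component. Count unchanged: 1.
New component count: 1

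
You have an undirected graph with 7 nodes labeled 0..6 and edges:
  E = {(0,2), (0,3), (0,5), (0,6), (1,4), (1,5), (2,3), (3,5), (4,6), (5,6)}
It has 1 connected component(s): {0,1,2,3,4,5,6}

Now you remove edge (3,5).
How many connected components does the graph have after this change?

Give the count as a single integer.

Answer: 1

Derivation:
Initial component count: 1
Remove (3,5): not a bridge. Count unchanged: 1.
  After removal, components: {0,1,2,3,4,5,6}
New component count: 1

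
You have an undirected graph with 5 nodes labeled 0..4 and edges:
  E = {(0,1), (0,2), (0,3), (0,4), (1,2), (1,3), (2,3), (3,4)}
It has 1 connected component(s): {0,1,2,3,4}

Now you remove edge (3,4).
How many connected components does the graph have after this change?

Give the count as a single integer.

Initial component count: 1
Remove (3,4): not a bridge. Count unchanged: 1.
  After removal, components: {0,1,2,3,4}
New component count: 1

Answer: 1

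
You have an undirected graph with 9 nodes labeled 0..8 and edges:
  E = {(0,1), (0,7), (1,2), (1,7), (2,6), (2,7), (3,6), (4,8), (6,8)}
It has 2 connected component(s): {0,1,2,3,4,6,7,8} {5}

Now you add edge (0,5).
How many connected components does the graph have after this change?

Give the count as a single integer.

Answer: 1

Derivation:
Initial component count: 2
Add (0,5): merges two components. Count decreases: 2 -> 1.
New component count: 1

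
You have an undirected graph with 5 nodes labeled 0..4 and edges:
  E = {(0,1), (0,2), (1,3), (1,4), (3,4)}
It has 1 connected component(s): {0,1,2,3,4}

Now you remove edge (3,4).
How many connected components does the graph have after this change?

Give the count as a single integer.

Answer: 1

Derivation:
Initial component count: 1
Remove (3,4): not a bridge. Count unchanged: 1.
  After removal, components: {0,1,2,3,4}
New component count: 1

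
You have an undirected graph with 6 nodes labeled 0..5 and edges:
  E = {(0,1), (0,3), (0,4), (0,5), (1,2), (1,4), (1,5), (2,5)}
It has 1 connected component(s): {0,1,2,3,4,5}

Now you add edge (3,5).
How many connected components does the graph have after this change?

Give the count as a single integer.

Initial component count: 1
Add (3,5): endpoints already in same component. Count unchanged: 1.
New component count: 1

Answer: 1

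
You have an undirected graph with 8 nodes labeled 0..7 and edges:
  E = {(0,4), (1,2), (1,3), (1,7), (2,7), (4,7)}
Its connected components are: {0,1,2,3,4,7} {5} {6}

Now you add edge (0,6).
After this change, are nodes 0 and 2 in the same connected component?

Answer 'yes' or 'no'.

Initial components: {0,1,2,3,4,7} {5} {6}
Adding edge (0,6): merges {0,1,2,3,4,7} and {6}.
New components: {0,1,2,3,4,6,7} {5}
Are 0 and 2 in the same component? yes

Answer: yes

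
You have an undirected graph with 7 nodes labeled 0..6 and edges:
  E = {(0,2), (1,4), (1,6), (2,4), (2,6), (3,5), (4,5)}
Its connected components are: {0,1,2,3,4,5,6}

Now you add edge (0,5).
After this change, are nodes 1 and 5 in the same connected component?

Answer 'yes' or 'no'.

Answer: yes

Derivation:
Initial components: {0,1,2,3,4,5,6}
Adding edge (0,5): both already in same component {0,1,2,3,4,5,6}. No change.
New components: {0,1,2,3,4,5,6}
Are 1 and 5 in the same component? yes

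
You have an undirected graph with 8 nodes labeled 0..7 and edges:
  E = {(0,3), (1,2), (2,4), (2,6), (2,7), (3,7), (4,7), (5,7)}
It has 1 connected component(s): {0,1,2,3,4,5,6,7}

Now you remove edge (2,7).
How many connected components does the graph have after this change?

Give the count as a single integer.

Initial component count: 1
Remove (2,7): not a bridge. Count unchanged: 1.
  After removal, components: {0,1,2,3,4,5,6,7}
New component count: 1

Answer: 1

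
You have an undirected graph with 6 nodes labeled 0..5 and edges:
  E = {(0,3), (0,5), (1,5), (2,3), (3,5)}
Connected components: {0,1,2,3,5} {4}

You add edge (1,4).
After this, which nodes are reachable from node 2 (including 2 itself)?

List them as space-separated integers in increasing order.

Before: nodes reachable from 2: {0,1,2,3,5}
Adding (1,4): merges 2's component with another. Reachability grows.
After: nodes reachable from 2: {0,1,2,3,4,5}

Answer: 0 1 2 3 4 5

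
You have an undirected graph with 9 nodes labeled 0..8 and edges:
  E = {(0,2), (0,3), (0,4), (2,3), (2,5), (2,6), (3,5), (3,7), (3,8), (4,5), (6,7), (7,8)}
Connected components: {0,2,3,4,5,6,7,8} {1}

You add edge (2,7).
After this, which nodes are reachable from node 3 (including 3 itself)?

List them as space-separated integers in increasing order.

Answer: 0 2 3 4 5 6 7 8

Derivation:
Before: nodes reachable from 3: {0,2,3,4,5,6,7,8}
Adding (2,7): both endpoints already in same component. Reachability from 3 unchanged.
After: nodes reachable from 3: {0,2,3,4,5,6,7,8}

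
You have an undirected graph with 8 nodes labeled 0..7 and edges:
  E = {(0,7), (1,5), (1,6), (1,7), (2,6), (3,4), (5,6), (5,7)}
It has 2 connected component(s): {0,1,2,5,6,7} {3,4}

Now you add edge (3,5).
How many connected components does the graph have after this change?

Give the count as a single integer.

Initial component count: 2
Add (3,5): merges two components. Count decreases: 2 -> 1.
New component count: 1

Answer: 1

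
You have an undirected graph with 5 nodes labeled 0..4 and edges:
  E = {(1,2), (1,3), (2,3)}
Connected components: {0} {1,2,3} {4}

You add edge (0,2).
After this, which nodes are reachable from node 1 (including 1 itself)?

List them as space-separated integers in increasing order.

Answer: 0 1 2 3

Derivation:
Before: nodes reachable from 1: {1,2,3}
Adding (0,2): merges 1's component with another. Reachability grows.
After: nodes reachable from 1: {0,1,2,3}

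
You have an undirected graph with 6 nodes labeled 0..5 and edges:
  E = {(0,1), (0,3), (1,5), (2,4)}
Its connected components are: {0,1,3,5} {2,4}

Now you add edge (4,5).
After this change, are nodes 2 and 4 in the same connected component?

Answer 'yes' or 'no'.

Answer: yes

Derivation:
Initial components: {0,1,3,5} {2,4}
Adding edge (4,5): merges {2,4} and {0,1,3,5}.
New components: {0,1,2,3,4,5}
Are 2 and 4 in the same component? yes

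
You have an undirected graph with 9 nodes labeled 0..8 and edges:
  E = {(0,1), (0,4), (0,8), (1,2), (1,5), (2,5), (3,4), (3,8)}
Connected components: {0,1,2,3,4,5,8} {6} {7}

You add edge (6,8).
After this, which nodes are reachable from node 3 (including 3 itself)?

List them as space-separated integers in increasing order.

Answer: 0 1 2 3 4 5 6 8

Derivation:
Before: nodes reachable from 3: {0,1,2,3,4,5,8}
Adding (6,8): merges 3's component with another. Reachability grows.
After: nodes reachable from 3: {0,1,2,3,4,5,6,8}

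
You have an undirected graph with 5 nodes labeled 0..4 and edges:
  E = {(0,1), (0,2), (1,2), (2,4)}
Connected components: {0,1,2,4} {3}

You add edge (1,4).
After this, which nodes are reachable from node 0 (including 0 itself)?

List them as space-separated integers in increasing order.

Before: nodes reachable from 0: {0,1,2,4}
Adding (1,4): both endpoints already in same component. Reachability from 0 unchanged.
After: nodes reachable from 0: {0,1,2,4}

Answer: 0 1 2 4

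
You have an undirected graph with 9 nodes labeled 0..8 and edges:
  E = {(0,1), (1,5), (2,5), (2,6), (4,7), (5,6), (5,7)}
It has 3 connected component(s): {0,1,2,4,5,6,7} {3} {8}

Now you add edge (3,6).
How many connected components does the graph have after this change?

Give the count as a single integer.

Initial component count: 3
Add (3,6): merges two components. Count decreases: 3 -> 2.
New component count: 2

Answer: 2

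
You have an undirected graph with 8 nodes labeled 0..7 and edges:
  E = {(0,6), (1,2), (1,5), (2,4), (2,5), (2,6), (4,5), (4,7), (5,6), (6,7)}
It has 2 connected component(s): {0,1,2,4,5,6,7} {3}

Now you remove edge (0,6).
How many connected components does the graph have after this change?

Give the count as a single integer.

Initial component count: 2
Remove (0,6): it was a bridge. Count increases: 2 -> 3.
  After removal, components: {0} {1,2,4,5,6,7} {3}
New component count: 3

Answer: 3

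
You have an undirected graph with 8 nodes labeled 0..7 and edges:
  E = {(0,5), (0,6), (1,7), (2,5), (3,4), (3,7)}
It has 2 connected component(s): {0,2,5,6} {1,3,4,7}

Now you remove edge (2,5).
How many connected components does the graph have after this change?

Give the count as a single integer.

Initial component count: 2
Remove (2,5): it was a bridge. Count increases: 2 -> 3.
  After removal, components: {0,5,6} {1,3,4,7} {2}
New component count: 3

Answer: 3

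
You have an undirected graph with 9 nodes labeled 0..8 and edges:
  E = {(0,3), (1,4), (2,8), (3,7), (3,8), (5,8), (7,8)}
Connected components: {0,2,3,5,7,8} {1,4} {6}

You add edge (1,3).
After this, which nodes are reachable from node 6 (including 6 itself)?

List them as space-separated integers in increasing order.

Before: nodes reachable from 6: {6}
Adding (1,3): merges two components, but neither contains 6. Reachability from 6 unchanged.
After: nodes reachable from 6: {6}

Answer: 6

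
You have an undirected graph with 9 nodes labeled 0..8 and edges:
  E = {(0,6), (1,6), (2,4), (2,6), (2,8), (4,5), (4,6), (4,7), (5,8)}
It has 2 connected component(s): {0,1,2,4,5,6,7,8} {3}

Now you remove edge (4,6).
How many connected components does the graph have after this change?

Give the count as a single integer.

Initial component count: 2
Remove (4,6): not a bridge. Count unchanged: 2.
  After removal, components: {0,1,2,4,5,6,7,8} {3}
New component count: 2

Answer: 2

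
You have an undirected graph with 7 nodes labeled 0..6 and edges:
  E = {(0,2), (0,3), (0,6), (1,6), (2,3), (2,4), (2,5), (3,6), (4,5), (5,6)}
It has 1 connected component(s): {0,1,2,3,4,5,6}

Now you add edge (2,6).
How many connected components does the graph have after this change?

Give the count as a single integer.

Answer: 1

Derivation:
Initial component count: 1
Add (2,6): endpoints already in same component. Count unchanged: 1.
New component count: 1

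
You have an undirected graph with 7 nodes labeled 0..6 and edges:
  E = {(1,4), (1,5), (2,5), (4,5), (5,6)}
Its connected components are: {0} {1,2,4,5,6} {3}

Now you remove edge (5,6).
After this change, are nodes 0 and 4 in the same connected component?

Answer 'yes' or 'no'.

Answer: no

Derivation:
Initial components: {0} {1,2,4,5,6} {3}
Removing edge (5,6): it was a bridge — component count 3 -> 4.
New components: {0} {1,2,4,5} {3} {6}
Are 0 and 4 in the same component? no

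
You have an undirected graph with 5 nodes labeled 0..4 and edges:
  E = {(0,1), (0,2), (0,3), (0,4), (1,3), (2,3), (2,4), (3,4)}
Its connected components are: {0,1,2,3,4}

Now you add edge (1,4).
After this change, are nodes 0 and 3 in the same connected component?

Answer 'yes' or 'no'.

Answer: yes

Derivation:
Initial components: {0,1,2,3,4}
Adding edge (1,4): both already in same component {0,1,2,3,4}. No change.
New components: {0,1,2,3,4}
Are 0 and 3 in the same component? yes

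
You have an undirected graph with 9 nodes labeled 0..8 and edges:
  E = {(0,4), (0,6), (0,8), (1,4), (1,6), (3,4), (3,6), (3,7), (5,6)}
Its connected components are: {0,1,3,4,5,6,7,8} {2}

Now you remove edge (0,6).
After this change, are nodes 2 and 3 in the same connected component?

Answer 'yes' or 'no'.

Answer: no

Derivation:
Initial components: {0,1,3,4,5,6,7,8} {2}
Removing edge (0,6): not a bridge — component count unchanged at 2.
New components: {0,1,3,4,5,6,7,8} {2}
Are 2 and 3 in the same component? no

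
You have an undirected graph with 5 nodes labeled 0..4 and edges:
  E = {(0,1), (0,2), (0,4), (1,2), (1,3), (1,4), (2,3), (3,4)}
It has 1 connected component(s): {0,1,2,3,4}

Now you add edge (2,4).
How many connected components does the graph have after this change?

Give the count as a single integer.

Initial component count: 1
Add (2,4): endpoints already in same component. Count unchanged: 1.
New component count: 1

Answer: 1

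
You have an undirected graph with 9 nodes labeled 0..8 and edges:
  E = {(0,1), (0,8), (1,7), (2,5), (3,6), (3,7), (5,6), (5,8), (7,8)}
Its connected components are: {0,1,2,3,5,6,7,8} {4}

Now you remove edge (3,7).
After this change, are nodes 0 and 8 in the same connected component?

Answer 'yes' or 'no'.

Answer: yes

Derivation:
Initial components: {0,1,2,3,5,6,7,8} {4}
Removing edge (3,7): not a bridge — component count unchanged at 2.
New components: {0,1,2,3,5,6,7,8} {4}
Are 0 and 8 in the same component? yes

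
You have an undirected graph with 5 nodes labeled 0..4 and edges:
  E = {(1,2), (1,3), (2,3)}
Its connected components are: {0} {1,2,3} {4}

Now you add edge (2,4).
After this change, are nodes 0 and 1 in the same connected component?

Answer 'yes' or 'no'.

Initial components: {0} {1,2,3} {4}
Adding edge (2,4): merges {1,2,3} and {4}.
New components: {0} {1,2,3,4}
Are 0 and 1 in the same component? no

Answer: no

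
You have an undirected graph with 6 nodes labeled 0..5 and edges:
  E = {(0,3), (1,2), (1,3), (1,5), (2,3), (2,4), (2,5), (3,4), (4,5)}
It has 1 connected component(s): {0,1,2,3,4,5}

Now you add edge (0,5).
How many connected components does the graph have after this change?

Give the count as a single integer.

Initial component count: 1
Add (0,5): endpoints already in same component. Count unchanged: 1.
New component count: 1

Answer: 1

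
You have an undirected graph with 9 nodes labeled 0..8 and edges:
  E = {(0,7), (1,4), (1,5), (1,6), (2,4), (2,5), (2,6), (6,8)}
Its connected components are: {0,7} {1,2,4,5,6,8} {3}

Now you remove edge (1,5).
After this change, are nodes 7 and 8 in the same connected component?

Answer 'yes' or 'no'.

Answer: no

Derivation:
Initial components: {0,7} {1,2,4,5,6,8} {3}
Removing edge (1,5): not a bridge — component count unchanged at 3.
New components: {0,7} {1,2,4,5,6,8} {3}
Are 7 and 8 in the same component? no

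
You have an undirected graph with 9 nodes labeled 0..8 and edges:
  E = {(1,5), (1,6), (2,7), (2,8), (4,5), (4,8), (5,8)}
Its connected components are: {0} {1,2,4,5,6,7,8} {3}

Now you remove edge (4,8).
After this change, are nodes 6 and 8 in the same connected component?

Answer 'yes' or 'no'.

Answer: yes

Derivation:
Initial components: {0} {1,2,4,5,6,7,8} {3}
Removing edge (4,8): not a bridge — component count unchanged at 3.
New components: {0} {1,2,4,5,6,7,8} {3}
Are 6 and 8 in the same component? yes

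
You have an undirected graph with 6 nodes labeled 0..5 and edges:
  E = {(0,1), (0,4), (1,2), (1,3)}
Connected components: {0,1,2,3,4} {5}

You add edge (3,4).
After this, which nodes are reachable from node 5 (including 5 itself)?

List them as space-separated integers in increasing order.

Before: nodes reachable from 5: {5}
Adding (3,4): both endpoints already in same component. Reachability from 5 unchanged.
After: nodes reachable from 5: {5}

Answer: 5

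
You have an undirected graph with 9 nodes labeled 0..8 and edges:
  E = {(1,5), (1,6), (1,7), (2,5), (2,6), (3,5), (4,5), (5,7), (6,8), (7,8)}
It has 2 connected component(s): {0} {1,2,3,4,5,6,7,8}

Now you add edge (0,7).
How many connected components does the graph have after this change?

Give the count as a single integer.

Initial component count: 2
Add (0,7): merges two components. Count decreases: 2 -> 1.
New component count: 1

Answer: 1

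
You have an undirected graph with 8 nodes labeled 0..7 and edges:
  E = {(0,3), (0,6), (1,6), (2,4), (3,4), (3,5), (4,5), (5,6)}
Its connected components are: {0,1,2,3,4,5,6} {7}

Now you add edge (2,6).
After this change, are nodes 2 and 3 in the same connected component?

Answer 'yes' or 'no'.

Answer: yes

Derivation:
Initial components: {0,1,2,3,4,5,6} {7}
Adding edge (2,6): both already in same component {0,1,2,3,4,5,6}. No change.
New components: {0,1,2,3,4,5,6} {7}
Are 2 and 3 in the same component? yes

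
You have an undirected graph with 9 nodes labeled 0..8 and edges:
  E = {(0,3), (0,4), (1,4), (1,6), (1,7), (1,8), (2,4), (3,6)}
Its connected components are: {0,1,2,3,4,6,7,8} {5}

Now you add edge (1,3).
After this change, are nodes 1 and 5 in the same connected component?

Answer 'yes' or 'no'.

Initial components: {0,1,2,3,4,6,7,8} {5}
Adding edge (1,3): both already in same component {0,1,2,3,4,6,7,8}. No change.
New components: {0,1,2,3,4,6,7,8} {5}
Are 1 and 5 in the same component? no

Answer: no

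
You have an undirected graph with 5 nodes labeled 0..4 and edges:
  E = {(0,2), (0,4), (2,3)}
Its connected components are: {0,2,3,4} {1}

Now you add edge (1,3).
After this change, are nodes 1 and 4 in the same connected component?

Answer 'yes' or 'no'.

Initial components: {0,2,3,4} {1}
Adding edge (1,3): merges {1} and {0,2,3,4}.
New components: {0,1,2,3,4}
Are 1 and 4 in the same component? yes

Answer: yes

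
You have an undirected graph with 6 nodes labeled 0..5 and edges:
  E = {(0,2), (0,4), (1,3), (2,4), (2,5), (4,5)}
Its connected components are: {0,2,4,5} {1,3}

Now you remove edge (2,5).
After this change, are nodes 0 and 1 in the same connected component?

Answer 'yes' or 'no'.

Answer: no

Derivation:
Initial components: {0,2,4,5} {1,3}
Removing edge (2,5): not a bridge — component count unchanged at 2.
New components: {0,2,4,5} {1,3}
Are 0 and 1 in the same component? no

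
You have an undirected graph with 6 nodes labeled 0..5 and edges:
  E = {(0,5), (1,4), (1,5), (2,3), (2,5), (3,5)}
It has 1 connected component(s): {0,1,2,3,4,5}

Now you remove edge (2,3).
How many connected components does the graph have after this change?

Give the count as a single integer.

Answer: 1

Derivation:
Initial component count: 1
Remove (2,3): not a bridge. Count unchanged: 1.
  After removal, components: {0,1,2,3,4,5}
New component count: 1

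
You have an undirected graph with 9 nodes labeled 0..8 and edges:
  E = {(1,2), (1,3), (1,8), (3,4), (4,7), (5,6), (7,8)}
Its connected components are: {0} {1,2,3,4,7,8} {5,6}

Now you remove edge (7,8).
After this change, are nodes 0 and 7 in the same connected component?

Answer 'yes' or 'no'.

Answer: no

Derivation:
Initial components: {0} {1,2,3,4,7,8} {5,6}
Removing edge (7,8): not a bridge — component count unchanged at 3.
New components: {0} {1,2,3,4,7,8} {5,6}
Are 0 and 7 in the same component? no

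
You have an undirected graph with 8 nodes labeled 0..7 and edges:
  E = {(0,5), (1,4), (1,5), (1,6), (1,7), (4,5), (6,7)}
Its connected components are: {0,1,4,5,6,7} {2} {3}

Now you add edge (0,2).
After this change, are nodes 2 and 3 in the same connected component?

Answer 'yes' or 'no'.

Initial components: {0,1,4,5,6,7} {2} {3}
Adding edge (0,2): merges {0,1,4,5,6,7} and {2}.
New components: {0,1,2,4,5,6,7} {3}
Are 2 and 3 in the same component? no

Answer: no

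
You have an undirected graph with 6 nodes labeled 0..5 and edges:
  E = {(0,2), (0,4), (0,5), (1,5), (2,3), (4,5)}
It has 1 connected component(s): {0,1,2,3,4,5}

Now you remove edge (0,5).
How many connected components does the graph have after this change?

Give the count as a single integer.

Answer: 1

Derivation:
Initial component count: 1
Remove (0,5): not a bridge. Count unchanged: 1.
  After removal, components: {0,1,2,3,4,5}
New component count: 1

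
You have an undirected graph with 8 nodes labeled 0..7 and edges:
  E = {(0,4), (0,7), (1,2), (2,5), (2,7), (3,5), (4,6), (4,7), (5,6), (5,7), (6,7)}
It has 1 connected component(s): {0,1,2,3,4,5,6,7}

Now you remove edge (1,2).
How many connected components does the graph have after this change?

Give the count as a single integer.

Answer: 2

Derivation:
Initial component count: 1
Remove (1,2): it was a bridge. Count increases: 1 -> 2.
  After removal, components: {0,2,3,4,5,6,7} {1}
New component count: 2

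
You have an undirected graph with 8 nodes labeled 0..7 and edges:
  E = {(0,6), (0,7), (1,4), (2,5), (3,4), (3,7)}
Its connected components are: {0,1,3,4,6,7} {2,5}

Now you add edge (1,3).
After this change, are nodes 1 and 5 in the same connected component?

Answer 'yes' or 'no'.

Answer: no

Derivation:
Initial components: {0,1,3,4,6,7} {2,5}
Adding edge (1,3): both already in same component {0,1,3,4,6,7}. No change.
New components: {0,1,3,4,6,7} {2,5}
Are 1 and 5 in the same component? no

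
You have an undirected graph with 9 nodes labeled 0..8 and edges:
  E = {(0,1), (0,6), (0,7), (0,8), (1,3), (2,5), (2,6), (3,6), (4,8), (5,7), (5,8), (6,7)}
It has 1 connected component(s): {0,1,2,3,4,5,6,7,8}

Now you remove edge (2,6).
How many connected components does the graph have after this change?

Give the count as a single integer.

Answer: 1

Derivation:
Initial component count: 1
Remove (2,6): not a bridge. Count unchanged: 1.
  After removal, components: {0,1,2,3,4,5,6,7,8}
New component count: 1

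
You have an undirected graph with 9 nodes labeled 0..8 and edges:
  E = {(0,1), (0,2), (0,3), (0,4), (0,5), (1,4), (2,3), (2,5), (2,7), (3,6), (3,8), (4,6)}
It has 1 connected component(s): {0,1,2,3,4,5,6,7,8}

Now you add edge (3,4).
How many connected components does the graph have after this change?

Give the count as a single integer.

Initial component count: 1
Add (3,4): endpoints already in same component. Count unchanged: 1.
New component count: 1

Answer: 1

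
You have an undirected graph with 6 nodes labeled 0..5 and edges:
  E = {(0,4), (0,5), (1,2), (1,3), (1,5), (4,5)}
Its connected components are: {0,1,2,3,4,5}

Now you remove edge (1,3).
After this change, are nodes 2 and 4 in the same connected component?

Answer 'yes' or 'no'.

Initial components: {0,1,2,3,4,5}
Removing edge (1,3): it was a bridge — component count 1 -> 2.
New components: {0,1,2,4,5} {3}
Are 2 and 4 in the same component? yes

Answer: yes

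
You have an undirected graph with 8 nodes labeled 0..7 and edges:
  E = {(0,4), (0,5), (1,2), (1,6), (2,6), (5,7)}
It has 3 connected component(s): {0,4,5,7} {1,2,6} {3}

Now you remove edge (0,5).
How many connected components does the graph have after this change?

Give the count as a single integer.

Initial component count: 3
Remove (0,5): it was a bridge. Count increases: 3 -> 4.
  After removal, components: {0,4} {1,2,6} {3} {5,7}
New component count: 4

Answer: 4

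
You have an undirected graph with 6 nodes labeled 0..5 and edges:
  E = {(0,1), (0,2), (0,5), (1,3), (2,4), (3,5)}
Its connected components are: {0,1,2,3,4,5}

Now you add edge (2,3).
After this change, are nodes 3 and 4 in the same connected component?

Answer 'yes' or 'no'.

Initial components: {0,1,2,3,4,5}
Adding edge (2,3): both already in same component {0,1,2,3,4,5}. No change.
New components: {0,1,2,3,4,5}
Are 3 and 4 in the same component? yes

Answer: yes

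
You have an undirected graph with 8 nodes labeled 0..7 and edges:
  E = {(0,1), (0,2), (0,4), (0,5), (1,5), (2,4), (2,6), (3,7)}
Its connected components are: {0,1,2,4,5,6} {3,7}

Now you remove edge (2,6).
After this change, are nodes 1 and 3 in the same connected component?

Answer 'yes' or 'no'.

Answer: no

Derivation:
Initial components: {0,1,2,4,5,6} {3,7}
Removing edge (2,6): it was a bridge — component count 2 -> 3.
New components: {0,1,2,4,5} {3,7} {6}
Are 1 and 3 in the same component? no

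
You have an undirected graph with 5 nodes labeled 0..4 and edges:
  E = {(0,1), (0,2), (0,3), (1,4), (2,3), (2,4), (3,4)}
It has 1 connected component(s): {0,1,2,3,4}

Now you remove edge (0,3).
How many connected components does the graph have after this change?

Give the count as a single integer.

Answer: 1

Derivation:
Initial component count: 1
Remove (0,3): not a bridge. Count unchanged: 1.
  After removal, components: {0,1,2,3,4}
New component count: 1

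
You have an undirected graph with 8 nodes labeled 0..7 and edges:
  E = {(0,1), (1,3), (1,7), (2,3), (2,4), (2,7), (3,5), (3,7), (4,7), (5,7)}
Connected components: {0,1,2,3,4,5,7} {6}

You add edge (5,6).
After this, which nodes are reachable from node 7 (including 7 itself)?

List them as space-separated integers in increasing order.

Answer: 0 1 2 3 4 5 6 7

Derivation:
Before: nodes reachable from 7: {0,1,2,3,4,5,7}
Adding (5,6): merges 7's component with another. Reachability grows.
After: nodes reachable from 7: {0,1,2,3,4,5,6,7}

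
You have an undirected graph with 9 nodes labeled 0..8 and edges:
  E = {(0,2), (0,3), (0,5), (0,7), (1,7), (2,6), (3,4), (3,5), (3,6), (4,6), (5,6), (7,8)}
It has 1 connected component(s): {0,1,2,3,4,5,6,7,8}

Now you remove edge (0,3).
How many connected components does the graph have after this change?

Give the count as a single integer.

Answer: 1

Derivation:
Initial component count: 1
Remove (0,3): not a bridge. Count unchanged: 1.
  After removal, components: {0,1,2,3,4,5,6,7,8}
New component count: 1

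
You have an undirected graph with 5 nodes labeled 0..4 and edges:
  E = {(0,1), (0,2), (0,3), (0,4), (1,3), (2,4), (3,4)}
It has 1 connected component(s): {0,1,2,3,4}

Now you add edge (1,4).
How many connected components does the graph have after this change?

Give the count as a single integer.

Answer: 1

Derivation:
Initial component count: 1
Add (1,4): endpoints already in same component. Count unchanged: 1.
New component count: 1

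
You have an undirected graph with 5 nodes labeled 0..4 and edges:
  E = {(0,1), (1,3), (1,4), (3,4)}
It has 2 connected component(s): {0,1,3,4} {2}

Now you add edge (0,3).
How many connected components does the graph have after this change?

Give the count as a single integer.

Initial component count: 2
Add (0,3): endpoints already in same component. Count unchanged: 2.
New component count: 2

Answer: 2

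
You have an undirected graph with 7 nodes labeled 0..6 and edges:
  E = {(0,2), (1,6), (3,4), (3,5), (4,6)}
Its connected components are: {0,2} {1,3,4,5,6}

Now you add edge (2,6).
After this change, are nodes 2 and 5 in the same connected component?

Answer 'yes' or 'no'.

Initial components: {0,2} {1,3,4,5,6}
Adding edge (2,6): merges {0,2} and {1,3,4,5,6}.
New components: {0,1,2,3,4,5,6}
Are 2 and 5 in the same component? yes

Answer: yes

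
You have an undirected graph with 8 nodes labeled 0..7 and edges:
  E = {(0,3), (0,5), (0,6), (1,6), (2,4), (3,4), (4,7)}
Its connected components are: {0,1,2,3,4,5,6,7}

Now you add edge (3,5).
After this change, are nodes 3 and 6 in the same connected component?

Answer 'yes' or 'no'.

Answer: yes

Derivation:
Initial components: {0,1,2,3,4,5,6,7}
Adding edge (3,5): both already in same component {0,1,2,3,4,5,6,7}. No change.
New components: {0,1,2,3,4,5,6,7}
Are 3 and 6 in the same component? yes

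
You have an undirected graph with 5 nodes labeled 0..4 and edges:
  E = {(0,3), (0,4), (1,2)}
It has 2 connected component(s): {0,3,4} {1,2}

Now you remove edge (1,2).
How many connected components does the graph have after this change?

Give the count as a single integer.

Initial component count: 2
Remove (1,2): it was a bridge. Count increases: 2 -> 3.
  After removal, components: {0,3,4} {1} {2}
New component count: 3

Answer: 3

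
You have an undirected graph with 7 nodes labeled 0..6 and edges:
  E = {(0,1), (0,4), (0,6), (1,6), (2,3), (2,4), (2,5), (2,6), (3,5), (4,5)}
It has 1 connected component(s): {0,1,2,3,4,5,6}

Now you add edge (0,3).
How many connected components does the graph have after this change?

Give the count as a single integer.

Initial component count: 1
Add (0,3): endpoints already in same component. Count unchanged: 1.
New component count: 1

Answer: 1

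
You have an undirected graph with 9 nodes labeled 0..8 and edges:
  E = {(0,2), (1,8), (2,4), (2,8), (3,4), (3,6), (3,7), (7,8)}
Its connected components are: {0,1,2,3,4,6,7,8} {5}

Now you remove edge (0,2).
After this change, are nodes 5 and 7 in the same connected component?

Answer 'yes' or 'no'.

Initial components: {0,1,2,3,4,6,7,8} {5}
Removing edge (0,2): it was a bridge — component count 2 -> 3.
New components: {0} {1,2,3,4,6,7,8} {5}
Are 5 and 7 in the same component? no

Answer: no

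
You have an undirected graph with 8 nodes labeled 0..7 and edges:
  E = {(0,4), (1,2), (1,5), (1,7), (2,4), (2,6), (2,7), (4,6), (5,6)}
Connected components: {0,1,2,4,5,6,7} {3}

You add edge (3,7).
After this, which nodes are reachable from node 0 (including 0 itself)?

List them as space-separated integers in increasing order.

Before: nodes reachable from 0: {0,1,2,4,5,6,7}
Adding (3,7): merges 0's component with another. Reachability grows.
After: nodes reachable from 0: {0,1,2,3,4,5,6,7}

Answer: 0 1 2 3 4 5 6 7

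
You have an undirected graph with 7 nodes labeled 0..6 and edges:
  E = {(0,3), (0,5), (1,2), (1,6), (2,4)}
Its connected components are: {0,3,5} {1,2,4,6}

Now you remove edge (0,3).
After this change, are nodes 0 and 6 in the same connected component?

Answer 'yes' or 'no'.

Answer: no

Derivation:
Initial components: {0,3,5} {1,2,4,6}
Removing edge (0,3): it was a bridge — component count 2 -> 3.
New components: {0,5} {1,2,4,6} {3}
Are 0 and 6 in the same component? no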